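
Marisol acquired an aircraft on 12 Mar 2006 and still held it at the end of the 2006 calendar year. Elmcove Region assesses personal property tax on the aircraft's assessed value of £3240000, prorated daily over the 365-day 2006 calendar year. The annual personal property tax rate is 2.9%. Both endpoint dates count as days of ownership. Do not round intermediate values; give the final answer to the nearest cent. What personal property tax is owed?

£75940.27

Days held (12 Mar – 31 Dec 2006): 295 out of 365
Tax = £3240000 × 2.9% × 295/365 = £75940.2740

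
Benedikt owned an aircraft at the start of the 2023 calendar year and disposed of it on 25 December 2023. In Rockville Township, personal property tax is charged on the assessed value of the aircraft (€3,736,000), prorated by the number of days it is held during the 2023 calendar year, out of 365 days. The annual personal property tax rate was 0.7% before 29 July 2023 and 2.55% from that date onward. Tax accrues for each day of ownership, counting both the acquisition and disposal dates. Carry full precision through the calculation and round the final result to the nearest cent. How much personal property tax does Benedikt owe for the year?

€54,125.94

1 January – 28 July 2023: 209 days at 0.7% → €3,736,000 × 0.7% × 209/365 = €14,974.7068
29 July – 25 December 2023: 150 days at 2.55% → €3,736,000 × 2.55% × 150/365 = €39,151.2329
Total = €54,125.9397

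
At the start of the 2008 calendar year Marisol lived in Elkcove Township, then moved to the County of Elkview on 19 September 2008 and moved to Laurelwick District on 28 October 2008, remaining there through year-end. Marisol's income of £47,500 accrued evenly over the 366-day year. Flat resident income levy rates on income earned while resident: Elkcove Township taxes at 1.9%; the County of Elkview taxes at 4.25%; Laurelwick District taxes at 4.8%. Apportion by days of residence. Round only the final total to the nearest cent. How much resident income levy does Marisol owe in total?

Elkcove Township, 1 January – 18 September 2008: 262 days → £47,500 × 1.9% × 262/366 = £646.0519
The County of Elkview, 19 September – 27 October 2008: 39 days → £47,500 × 4.25% × 39/366 = £215.1127
Laurelwick District, 28 October – 31 December 2008: 65 days → £47,500 × 4.8% × 65/366 = £404.9180
Total = £1,266.0827

£1,266.08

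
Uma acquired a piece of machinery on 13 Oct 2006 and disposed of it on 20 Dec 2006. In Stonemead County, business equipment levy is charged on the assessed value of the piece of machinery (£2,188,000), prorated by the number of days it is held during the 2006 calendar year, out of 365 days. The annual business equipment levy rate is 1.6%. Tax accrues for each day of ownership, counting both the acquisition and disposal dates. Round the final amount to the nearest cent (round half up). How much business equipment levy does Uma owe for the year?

£6,617.95

Days held (13 Oct – 20 Dec 2006): 69 out of 365
Tax = £2,188,000 × 1.6% × 69/365 = £6,617.9507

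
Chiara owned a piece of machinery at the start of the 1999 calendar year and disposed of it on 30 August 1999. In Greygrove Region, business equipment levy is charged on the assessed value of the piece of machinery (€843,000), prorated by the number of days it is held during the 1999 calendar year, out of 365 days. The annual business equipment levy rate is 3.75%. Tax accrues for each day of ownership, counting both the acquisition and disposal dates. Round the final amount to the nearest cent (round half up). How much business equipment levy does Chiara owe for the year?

€20,959.52

Days held (1 January – 30 August 1999): 242 out of 365
Tax = €843,000 × 3.75% × 242/365 = €20,959.5205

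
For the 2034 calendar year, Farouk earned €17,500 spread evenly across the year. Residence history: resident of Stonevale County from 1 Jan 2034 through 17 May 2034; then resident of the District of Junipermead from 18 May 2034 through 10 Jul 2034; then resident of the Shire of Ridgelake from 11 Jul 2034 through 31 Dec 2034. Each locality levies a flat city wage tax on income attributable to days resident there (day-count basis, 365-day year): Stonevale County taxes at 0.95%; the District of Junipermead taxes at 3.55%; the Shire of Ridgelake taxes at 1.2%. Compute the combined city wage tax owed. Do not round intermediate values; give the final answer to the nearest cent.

Stonevale County, 1 Jan – 17 May 2034: 137 days → €17,500 × 0.95% × 137/365 = €62.4007
The District of Junipermead, 18 May – 10 Jul 2034: 54 days → €17,500 × 3.55% × 54/365 = €91.9110
The Shire of Ridgelake, 11 Jul – 31 Dec 2034: 174 days → €17,500 × 1.2% × 174/365 = €100.1096
Total = €254.4212

€254.42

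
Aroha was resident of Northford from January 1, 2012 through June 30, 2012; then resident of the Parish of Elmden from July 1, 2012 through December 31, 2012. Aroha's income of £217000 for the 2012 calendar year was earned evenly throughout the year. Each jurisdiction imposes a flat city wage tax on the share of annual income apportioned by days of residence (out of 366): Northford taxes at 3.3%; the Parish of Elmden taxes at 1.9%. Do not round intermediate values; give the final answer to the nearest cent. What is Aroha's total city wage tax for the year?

£5633.70

Northford, January 1 – June 30, 2012: 182 days → £217000 × 3.3% × 182/366 = £3560.9344
The Parish of Elmden, July 1 – December 31, 2012: 184 days → £217000 × 1.9% × 184/366 = £2072.7650
Total = £5633.6995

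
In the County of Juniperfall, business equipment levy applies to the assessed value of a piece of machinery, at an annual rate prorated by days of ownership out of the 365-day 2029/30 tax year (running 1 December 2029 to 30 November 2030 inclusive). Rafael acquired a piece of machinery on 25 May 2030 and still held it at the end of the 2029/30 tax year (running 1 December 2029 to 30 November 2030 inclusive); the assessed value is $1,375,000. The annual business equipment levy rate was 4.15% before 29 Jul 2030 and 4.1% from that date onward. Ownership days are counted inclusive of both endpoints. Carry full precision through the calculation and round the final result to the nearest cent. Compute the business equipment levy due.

25 May – 28 Jul 2030: 65 days at 4.15% → $1,375,000 × 4.15% × 65/365 = $10,161.8151
29 Jul – 30 Nov 2030: 125 days at 4.1% → $1,375,000 × 4.1% × 125/365 = $19,306.5068
Total = $29,468.3219

$29,468.32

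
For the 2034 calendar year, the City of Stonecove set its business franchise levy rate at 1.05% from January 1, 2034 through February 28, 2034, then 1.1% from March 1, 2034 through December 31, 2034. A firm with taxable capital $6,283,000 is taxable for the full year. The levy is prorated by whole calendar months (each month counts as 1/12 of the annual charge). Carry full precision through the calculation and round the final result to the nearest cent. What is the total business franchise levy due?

January 1 – February 28, 2034: 2 months at 1.05% → $6,283,000 × 1.05% × 2/12 = $10,995.2500
March 1 – December 31, 2034: 10 months at 1.1% → $6,283,000 × 1.1% × 10/12 = $57,594.1667
Total = $68,589.4167

$68,589.42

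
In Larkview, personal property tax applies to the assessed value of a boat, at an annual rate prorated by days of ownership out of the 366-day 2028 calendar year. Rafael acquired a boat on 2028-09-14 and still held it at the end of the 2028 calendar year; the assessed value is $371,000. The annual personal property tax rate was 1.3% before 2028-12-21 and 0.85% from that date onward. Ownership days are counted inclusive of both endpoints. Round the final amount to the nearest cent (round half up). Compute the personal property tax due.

2028-09-14 to 2028-12-20: 98 days at 1.3% → $371,000 × 1.3% × 98/366 = $1,291.4044
2028-12-21 to 2028-12-31: 11 days at 0.85% → $371,000 × 0.85% × 11/366 = $94.7773
Total = $1,386.1817

$1,386.18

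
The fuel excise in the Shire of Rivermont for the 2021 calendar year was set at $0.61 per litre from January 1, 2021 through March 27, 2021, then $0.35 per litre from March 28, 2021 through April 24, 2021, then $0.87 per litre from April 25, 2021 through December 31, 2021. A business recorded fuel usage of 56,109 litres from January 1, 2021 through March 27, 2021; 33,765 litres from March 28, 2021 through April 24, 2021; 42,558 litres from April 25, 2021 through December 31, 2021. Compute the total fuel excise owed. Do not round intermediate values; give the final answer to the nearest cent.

$83,069.70

January 1 – March 27, 2021: 56,109 litres at $0.61/litre → $34,226.49
March 28 – April 24, 2021: 33,765 litres at $0.35/litre → $11,817.75
April 25 – December 31, 2021: 42,558 litres at $0.87/litre → $37,025.46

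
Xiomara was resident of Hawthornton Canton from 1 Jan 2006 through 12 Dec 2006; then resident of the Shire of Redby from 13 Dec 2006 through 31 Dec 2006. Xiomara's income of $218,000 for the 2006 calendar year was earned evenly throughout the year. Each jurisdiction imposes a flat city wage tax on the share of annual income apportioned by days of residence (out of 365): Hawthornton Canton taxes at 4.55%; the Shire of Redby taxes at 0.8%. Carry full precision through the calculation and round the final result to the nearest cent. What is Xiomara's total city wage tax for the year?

$9,493.45

Hawthornton Canton, 1 Jan – 12 Dec 2006: 346 days → $218,000 × 4.55% × 346/365 = $9,402.6685
The Shire of Redby, 13 Dec – 31 Dec 2006: 19 days → $218,000 × 0.8% × 19/365 = $90.7836
Total = $9,493.4521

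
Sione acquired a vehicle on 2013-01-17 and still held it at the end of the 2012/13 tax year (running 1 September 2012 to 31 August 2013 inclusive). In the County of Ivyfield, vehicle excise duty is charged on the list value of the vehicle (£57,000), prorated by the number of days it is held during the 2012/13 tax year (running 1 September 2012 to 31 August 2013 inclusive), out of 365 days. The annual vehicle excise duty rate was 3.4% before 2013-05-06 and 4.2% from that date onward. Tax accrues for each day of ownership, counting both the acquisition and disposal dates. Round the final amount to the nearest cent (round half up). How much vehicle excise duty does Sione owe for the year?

£1,352.70

2013-01-17 to 2013-05-05: 109 days at 3.4% → £57,000 × 3.4% × 109/365 = £578.7452
2013-05-06 to 2013-08-31: 118 days at 4.2% → £57,000 × 4.2% × 118/365 = £773.9507
Total = £1,352.6959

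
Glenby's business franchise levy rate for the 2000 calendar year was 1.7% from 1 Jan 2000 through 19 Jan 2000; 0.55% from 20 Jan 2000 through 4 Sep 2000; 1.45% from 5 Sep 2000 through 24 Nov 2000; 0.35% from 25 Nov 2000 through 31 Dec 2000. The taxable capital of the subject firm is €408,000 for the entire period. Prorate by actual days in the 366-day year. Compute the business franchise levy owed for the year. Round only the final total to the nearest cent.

1 Jan – 19 Jan 2000: 19 days at 1.7% → €408,000 × 1.7% × 19/366 = €360.0656
20 Jan – 4 Sep 2000: 229 days at 0.55% → €408,000 × 0.55% × 229/366 = €1,404.0328
5 Sep – 24 Nov 2000: 81 days at 1.45% → €408,000 × 1.45% × 81/366 = €1,309.2787
25 Nov – 31 Dec 2000: 37 days at 0.35% → €408,000 × 0.35% × 37/366 = €144.3607
Total = €3,217.7377

€3,217.74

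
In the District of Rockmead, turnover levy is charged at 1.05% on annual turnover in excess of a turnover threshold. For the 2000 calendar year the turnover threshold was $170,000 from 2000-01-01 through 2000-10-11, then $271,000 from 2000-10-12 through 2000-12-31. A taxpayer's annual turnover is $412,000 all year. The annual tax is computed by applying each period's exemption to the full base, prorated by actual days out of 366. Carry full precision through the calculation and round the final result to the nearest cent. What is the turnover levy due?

2000-01-01 to 2000-10-11: 285 days, exemption $170,000 → ($412,000 − $170,000) × 1.05% × 285/366 = $1,978.6475
2000-10-12 to 2000-12-31: 81 days, exemption $271,000 → ($412,000 − $271,000) × 1.05% × 81/366 = $327.6516
Total = $2,306.2992

$2,306.30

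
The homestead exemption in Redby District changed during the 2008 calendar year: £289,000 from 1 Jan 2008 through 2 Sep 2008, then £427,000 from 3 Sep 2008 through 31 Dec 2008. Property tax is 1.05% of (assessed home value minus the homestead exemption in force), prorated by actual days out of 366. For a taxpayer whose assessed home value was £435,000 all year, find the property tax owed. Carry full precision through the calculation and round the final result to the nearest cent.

1 Jan – 2 Sep 2008: 246 days, exemption £289,000 → (£435,000 − £289,000) × 1.05% × 246/366 = £1,030.3770
3 Sep – 31 Dec 2008: 120 days, exemption £427,000 → (£435,000 − £427,000) × 1.05% × 120/366 = £27.5410
Total = £1,057.9180

£1,057.92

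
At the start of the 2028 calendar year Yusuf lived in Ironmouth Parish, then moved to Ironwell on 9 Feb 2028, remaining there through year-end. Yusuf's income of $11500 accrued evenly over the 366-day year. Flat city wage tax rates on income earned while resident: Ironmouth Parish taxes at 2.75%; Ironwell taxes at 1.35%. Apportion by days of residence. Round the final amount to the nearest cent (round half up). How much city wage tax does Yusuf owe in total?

Ironmouth Parish, 1 Jan – 8 Feb 2028: 39 days → $11500 × 2.75% × 39/366 = $33.6988
Ironwell, 9 Feb – 31 Dec 2028: 327 days → $11500 × 1.35% × 327/366 = $138.7070
Total = $172.4057

$172.41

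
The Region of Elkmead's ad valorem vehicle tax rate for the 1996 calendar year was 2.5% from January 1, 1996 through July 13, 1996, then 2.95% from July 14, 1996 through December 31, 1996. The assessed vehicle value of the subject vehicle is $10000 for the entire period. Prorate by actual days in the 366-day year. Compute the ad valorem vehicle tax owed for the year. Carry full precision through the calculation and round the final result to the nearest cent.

$271.02

January 1 – July 13, 1996: 195 days at 2.5% → $10000 × 2.5% × 195/366 = $133.1967
July 14 – December 31, 1996: 171 days at 2.95% → $10000 × 2.95% × 171/366 = $137.8279
Total = $271.0246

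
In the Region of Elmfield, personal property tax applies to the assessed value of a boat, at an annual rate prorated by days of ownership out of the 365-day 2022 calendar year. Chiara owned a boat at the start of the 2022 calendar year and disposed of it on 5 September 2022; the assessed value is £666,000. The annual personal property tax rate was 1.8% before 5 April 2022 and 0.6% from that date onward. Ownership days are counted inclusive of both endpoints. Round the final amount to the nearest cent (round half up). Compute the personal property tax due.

1 January – 4 April 2022: 94 days at 1.8% → £666,000 × 1.8% × 94/365 = £3,087.3205
5 April – 5 September 2022: 154 days at 0.6% → £666,000 × 0.6% × 154/365 = £1,685.9836
Total = £4,773.3041

£4,773.30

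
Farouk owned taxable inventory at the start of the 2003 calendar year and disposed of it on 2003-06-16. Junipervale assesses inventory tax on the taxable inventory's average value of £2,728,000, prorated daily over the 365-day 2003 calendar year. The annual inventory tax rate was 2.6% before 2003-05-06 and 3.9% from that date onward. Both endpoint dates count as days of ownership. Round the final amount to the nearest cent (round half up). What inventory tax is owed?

£36,532.78

2003-01-01 to 2003-05-05: 125 days at 2.6% → £2,728,000 × 2.6% × 125/365 = £24,290.4110
2003-05-06 to 2003-06-16: 42 days at 3.9% → £2,728,000 × 3.9% × 42/365 = £12,242.3671
Total = £36,532.7781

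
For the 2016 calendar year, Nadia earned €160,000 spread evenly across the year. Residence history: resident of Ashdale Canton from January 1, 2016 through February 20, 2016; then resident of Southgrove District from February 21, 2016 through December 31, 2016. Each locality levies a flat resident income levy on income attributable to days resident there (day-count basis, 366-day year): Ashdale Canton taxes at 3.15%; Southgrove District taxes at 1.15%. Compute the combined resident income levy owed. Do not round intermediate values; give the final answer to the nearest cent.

Ashdale Canton, January 1 – February 20, 2016: 51 days → €160,000 × 3.15% × 51/366 = €702.2951
Southgrove District, February 21 – December 31, 2016: 315 days → €160,000 × 1.15% × 315/366 = €1,583.6066
Total = €2,285.9016

€2,285.90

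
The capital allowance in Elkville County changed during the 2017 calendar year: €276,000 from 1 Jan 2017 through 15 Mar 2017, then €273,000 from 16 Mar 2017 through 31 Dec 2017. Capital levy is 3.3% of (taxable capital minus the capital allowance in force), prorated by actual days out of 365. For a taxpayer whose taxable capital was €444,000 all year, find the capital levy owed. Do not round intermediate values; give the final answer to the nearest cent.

€5,622.93

1 Jan – 15 Mar 2017: 74 days, exemption €276,000 → (€444,000 − €276,000) × 3.3% × 74/365 = €1,123.9890
16 Mar – 31 Dec 2017: 291 days, exemption €273,000 → (€444,000 − €273,000) × 3.3% × 291/365 = €4,498.9397
Total = €5,622.9288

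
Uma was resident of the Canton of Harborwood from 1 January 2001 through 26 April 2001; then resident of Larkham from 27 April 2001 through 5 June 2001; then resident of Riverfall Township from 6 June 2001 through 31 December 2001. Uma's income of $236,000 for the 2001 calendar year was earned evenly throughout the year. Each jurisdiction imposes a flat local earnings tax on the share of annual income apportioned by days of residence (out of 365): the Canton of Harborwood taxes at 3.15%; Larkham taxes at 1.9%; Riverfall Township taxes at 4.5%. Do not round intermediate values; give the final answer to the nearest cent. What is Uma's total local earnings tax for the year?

The Canton of Harborwood, 1 January – 26 April 2001: 116 days → $236,000 × 3.15% × 116/365 = $2,362.5863
Larkham, 27 April – 5 June 2001: 40 days → $236,000 × 1.9% × 40/365 = $491.3973
Riverfall Township, 6 June – 31 December 2001: 209 days → $236,000 × 4.5% × 209/365 = $6,081.0411
Total = $8,935.0247

$8,935.02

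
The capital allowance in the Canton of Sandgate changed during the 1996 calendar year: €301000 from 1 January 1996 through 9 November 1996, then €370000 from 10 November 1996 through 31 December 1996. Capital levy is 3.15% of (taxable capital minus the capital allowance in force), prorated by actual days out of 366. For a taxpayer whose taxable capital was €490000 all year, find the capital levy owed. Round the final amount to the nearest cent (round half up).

€5644.70

1 January – 9 November 1996: 314 days, exemption €301000 → (€490000 − €301000) × 3.15% × 314/366 = €5107.6475
10 November – 31 December 1996: 52 days, exemption €370000 → (€490000 − €370000) × 3.15% × 52/366 = €537.0492
Total = €5644.6967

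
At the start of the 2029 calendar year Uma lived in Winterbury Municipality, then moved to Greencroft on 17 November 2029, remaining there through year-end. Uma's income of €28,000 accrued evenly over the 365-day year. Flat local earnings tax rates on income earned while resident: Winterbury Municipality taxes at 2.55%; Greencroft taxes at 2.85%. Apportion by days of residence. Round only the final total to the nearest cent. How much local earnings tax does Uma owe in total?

Winterbury Municipality, 1 January – 16 November 2029: 320 days → €28,000 × 2.55% × 320/365 = €625.9726
Greencroft, 17 November – 31 December 2029: 45 days → €28,000 × 2.85% × 45/365 = €98.3836
Total = €724.3562

€724.36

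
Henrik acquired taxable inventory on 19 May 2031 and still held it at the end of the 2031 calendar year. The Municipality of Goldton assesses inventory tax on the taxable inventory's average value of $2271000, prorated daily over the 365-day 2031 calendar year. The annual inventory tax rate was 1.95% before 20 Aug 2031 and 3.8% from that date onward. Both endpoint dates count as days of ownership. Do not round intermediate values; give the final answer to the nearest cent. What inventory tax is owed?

19 May – 19 Aug 2031: 93 days at 1.95% → $2271000 × 1.95% × 93/365 = $11283.4479
20 Aug – 31 Dec 2031: 134 days at 3.8% → $2271000 × 3.8% × 134/365 = $31682.0055
Total = $42965.4534

$42965.45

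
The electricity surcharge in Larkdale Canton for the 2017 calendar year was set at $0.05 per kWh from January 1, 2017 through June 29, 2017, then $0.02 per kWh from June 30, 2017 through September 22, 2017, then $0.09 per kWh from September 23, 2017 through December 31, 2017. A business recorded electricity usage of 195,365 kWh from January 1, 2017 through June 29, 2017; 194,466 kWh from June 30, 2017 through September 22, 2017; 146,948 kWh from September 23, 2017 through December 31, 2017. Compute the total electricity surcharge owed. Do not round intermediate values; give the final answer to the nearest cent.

January 1 – June 29, 2017: 195,365 kWh at $0.05/kWh → $9768.25
June 30 – September 22, 2017: 194,466 kWh at $0.02/kWh → $3889.32
September 23 – December 31, 2017: 146,948 kWh at $0.09/kWh → $13225.32

$26882.89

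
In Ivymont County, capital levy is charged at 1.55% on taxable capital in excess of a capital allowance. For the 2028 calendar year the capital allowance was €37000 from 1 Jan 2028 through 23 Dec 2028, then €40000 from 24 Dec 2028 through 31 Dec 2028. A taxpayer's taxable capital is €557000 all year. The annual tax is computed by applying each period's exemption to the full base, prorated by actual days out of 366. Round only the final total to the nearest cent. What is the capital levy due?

1 Jan – 23 Dec 2028: 358 days, exemption €37000 → (€557000 − €37000) × 1.55% × 358/366 = €7883.8251
24 Dec – 31 Dec 2028: 8 days, exemption €40000 → (€557000 − €40000) × 1.55% × 8/366 = €175.1585
Total = €8058.9836

€8058.98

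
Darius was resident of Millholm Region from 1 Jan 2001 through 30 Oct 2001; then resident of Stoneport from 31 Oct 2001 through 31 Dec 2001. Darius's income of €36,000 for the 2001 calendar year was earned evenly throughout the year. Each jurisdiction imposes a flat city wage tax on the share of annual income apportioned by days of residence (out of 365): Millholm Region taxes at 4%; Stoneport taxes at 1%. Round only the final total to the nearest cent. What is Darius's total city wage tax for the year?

€1,256.55

Millholm Region, 1 Jan – 30 Oct 2001: 303 days → €36,000 × 4% × 303/365 = €1,195.3973
Stoneport, 31 Oct – 31 Dec 2001: 62 days → €36,000 × 1% × 62/365 = €61.1507
Total = €1,256.5479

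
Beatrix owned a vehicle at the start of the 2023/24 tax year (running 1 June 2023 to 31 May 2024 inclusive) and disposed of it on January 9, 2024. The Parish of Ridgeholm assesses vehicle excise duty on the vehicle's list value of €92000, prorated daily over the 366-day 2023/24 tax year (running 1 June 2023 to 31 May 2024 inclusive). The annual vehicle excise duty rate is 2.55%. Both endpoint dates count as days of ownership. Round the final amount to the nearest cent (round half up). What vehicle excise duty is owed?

€1429.39

Days held (June 1, 2023 – January 9, 2024): 223 out of 366
Tax = €92000 × 2.55% × 223/366 = €1429.3934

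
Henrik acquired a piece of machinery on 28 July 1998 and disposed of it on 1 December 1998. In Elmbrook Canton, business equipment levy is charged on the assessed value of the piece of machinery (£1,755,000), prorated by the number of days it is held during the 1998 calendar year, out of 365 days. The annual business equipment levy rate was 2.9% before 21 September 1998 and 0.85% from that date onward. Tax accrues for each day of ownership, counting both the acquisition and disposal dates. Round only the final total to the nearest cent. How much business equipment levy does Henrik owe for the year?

28 July – 20 September 1998: 55 days at 2.9% → £1,755,000 × 2.9% × 55/365 = £7,669.1096
21 September – 1 December 1998: 72 days at 0.85% → £1,755,000 × 0.85% × 72/365 = £2,942.6301
Total = £10,611.7397

£10,611.74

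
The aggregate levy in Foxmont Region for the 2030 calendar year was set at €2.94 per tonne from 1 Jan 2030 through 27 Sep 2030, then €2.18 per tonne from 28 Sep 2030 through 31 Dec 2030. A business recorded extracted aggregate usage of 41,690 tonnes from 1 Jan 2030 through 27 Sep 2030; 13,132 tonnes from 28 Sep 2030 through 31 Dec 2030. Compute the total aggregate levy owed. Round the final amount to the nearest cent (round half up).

1 Jan – 27 Sep 2030: 41,690 tonnes at €2.94/tonne → €122,568.60
28 Sep – 31 Dec 2030: 13,132 tonnes at €2.18/tonne → €28,627.76

€151,196.36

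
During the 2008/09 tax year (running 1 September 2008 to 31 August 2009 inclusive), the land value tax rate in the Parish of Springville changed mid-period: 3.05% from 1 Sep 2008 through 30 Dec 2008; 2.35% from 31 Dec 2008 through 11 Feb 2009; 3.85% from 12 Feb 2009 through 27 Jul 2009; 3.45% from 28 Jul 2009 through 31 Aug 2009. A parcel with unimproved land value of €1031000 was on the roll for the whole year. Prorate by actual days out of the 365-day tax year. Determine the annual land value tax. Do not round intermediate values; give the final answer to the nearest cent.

€34741.88

1 Sep – 30 Dec 2008: 121 days at 3.05% → €1031000 × 3.05% × 121/365 = €10424.3986
31 Dec 2008 – 11 Feb 2009: 43 days at 2.35% → €1031000 × 2.35% × 43/365 = €2854.3164
12 Feb – 27 Jul 2009: 166 days at 3.85% → €1031000 × 3.85% × 166/365 = €18052.3863
28 Jul – 31 Aug 2009: 35 days at 3.45% → €1031000 × 3.45% × 35/365 = €3410.7740
Total = €34741.8753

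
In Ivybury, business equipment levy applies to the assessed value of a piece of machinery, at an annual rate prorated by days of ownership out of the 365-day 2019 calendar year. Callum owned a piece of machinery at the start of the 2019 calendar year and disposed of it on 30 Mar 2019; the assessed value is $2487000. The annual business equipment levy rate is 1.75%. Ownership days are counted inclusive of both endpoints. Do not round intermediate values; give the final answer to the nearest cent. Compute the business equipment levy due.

$10612.34

Days held (1 Jan – 30 Mar 2019): 89 out of 365
Tax = $2487000 × 1.75% × 89/365 = $10612.3356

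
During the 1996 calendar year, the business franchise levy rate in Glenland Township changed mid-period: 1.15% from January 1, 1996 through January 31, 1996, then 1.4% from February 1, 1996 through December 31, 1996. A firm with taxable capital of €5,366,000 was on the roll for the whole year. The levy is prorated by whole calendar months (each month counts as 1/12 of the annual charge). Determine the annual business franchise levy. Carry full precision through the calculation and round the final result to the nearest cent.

€74,006.08

January 1 – January 31, 1996: 1 month at 1.15% → €5,366,000 × 1.15% × 1/12 = €5,142.4167
February 1 – December 31, 1996: 11 months at 1.4% → €5,366,000 × 1.4% × 11/12 = €68,863.6667
Total = €74,006.0833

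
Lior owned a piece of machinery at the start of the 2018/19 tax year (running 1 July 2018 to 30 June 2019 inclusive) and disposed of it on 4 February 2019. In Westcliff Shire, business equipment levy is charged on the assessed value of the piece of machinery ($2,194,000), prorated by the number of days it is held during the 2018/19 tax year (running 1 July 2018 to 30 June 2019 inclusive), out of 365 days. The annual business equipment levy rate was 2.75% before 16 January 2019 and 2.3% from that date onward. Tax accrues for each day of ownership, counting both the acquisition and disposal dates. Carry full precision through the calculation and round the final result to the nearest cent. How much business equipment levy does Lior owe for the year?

1 July 2018 – 15 January 2019: 199 days at 2.75% → $2,194,000 × 2.75% × 199/365 = $32,894.9726
16 January – 4 February 2019: 20 days at 2.3% → $2,194,000 × 2.3% × 20/365 = $2,765.0411
Total = $35,660.0137

$35,660.01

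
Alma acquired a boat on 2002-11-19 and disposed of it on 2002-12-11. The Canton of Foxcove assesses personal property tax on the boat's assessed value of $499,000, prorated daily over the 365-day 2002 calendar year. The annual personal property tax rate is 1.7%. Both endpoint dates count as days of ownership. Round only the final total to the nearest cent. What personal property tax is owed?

$534.55

Days held (2002-11-19 to 2002-12-11): 23 out of 365
Tax = $499,000 × 1.7% × 23/365 = $534.5452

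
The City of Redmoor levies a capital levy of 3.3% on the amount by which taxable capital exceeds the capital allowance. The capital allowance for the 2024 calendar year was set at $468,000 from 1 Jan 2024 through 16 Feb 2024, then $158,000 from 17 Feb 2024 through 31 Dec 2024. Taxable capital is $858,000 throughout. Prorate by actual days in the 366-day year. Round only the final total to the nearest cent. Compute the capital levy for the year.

$21,786.31

1 Jan – 16 Feb 2024: 47 days, exemption $468,000 → ($858,000 − $468,000) × 3.3% × 47/366 = $1,652.7049
17 Feb – 31 Dec 2024: 319 days, exemption $158,000 → ($858,000 − $158,000) × 3.3% × 319/366 = $20,133.6066
Total = $21,786.3115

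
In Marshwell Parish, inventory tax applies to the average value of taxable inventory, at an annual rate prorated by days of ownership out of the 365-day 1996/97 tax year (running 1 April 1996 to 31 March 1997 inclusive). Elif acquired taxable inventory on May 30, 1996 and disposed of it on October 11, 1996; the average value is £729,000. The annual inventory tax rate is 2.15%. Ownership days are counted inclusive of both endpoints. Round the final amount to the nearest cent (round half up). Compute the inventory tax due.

£5,797.05

Days held (May 30 – October 11, 1996): 135 out of 365
Tax = £729,000 × 2.15% × 135/365 = £5,797.0479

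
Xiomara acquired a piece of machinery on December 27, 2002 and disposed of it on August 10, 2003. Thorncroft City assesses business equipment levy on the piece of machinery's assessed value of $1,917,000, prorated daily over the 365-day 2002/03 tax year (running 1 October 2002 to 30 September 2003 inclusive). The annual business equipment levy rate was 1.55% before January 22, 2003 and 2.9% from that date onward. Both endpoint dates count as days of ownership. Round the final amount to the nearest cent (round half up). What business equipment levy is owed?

$32,730.81

December 27, 2002 – January 21, 2003: 26 days at 1.55% → $1,917,000 × 1.55% × 26/365 = $2,116.5781
January 22 – August 10, 2003: 201 days at 2.9% → $1,917,000 × 2.9% × 201/365 = $30,614.2274
Total = $32,730.8055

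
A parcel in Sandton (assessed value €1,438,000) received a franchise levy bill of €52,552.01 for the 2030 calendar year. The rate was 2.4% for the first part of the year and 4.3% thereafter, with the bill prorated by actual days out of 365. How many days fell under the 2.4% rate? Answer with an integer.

Let d = days at the first rate; then 365 − d days at the second rate.
€1,438,000 × [2.4%·d + 4.3%·(365−d)] / 365 = €52,552.01
Solving gives d = 124, so the new rate took effect on 5 May 2030.

124 days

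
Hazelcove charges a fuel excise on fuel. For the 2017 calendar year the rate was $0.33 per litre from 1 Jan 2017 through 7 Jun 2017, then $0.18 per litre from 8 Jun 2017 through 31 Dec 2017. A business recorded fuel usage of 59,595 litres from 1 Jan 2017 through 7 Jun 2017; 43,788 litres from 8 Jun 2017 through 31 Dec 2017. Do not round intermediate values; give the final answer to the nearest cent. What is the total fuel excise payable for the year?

$27,548.19

1 Jan – 7 Jun 2017: 59,595 litres at $0.33/litre → $19,666.35
8 Jun – 31 Dec 2017: 43,788 litres at $0.18/litre → $7,881.84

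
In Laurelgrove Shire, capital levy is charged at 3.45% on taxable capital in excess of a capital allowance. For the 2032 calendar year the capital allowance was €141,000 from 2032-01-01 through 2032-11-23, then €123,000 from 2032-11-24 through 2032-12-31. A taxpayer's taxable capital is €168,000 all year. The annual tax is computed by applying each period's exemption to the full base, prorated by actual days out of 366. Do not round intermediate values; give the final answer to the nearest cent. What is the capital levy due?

2032-01-01 to 2032-11-23: 328 days, exemption €141,000 → (€168,000 − €141,000) × 3.45% × 328/366 = €834.7869
2032-11-24 to 2032-12-31: 38 days, exemption €123,000 → (€168,000 − €123,000) × 3.45% × 38/366 = €161.1885
Total = €995.9754

€995.98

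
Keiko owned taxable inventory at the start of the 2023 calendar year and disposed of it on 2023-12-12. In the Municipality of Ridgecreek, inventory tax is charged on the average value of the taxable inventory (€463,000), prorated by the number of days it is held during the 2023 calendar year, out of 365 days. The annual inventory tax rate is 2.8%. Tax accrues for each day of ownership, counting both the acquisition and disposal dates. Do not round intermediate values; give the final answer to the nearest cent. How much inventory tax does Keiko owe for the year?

Days held (2023-01-01 to 2023-12-12): 346 out of 365
Tax = €463,000 × 2.8% × 346/365 = €12,289.1616

€12,289.16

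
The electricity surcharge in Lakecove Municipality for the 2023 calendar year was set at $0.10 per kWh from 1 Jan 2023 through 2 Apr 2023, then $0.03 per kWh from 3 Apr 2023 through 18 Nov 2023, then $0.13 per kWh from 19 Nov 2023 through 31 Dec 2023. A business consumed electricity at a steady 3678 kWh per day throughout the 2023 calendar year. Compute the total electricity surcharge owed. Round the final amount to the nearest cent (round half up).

1 Jan – 2 Apr 2023: 92 days × 3678 kWh/day = 338,376 kWh at $0.10/kWh → $33,837.60
3 Apr – 18 Nov 2023: 230 days × 3678 kWh/day = 845,940 kWh at $0.03/kWh → $25,378.20
19 Nov – 31 Dec 2023: 43 days × 3678 kWh/day = 158,154 kWh at $0.13/kWh → $20,560.02

$79,775.82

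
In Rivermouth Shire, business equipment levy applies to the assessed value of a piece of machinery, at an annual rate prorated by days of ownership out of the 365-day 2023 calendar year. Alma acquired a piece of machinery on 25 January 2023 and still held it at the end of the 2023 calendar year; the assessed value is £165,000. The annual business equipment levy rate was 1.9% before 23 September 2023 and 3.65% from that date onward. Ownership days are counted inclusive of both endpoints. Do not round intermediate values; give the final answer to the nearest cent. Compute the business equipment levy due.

£3,719.96

25 January – 22 September 2023: 241 days at 1.9% → £165,000 × 1.9% × 241/365 = £2,069.9589
23 September – 31 December 2023: 100 days at 3.65% → £165,000 × 3.65% × 100/365 = £1,650.0000
Total = £3,719.9589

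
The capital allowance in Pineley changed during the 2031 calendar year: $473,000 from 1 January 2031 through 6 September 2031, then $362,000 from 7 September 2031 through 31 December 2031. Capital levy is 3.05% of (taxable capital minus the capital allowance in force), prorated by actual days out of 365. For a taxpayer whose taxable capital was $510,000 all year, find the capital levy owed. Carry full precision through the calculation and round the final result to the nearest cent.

1 January – 6 September 2031: 249 days, exemption $473,000 → ($510,000 − $473,000) × 3.05% × 249/365 = $769.8534
7 September – 31 December 2031: 116 days, exemption $362,000 → ($510,000 − $362,000) × 3.05% × 116/365 = $1,434.5863
Total = $2,204.4397

$2,204.44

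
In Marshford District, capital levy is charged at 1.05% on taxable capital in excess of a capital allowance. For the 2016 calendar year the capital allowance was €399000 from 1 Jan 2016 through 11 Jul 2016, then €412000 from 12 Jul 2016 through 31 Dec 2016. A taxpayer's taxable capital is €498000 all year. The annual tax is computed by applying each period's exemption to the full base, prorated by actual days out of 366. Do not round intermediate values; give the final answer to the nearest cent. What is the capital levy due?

1 Jan – 11 Jul 2016: 193 days, exemption €399000 → (€498000 − €399000) × 1.05% × 193/366 = €548.1516
12 Jul – 31 Dec 2016: 173 days, exemption €412000 → (€498000 − €412000) × 1.05% × 173/366 = €426.8279
Total = €974.9795

€974.98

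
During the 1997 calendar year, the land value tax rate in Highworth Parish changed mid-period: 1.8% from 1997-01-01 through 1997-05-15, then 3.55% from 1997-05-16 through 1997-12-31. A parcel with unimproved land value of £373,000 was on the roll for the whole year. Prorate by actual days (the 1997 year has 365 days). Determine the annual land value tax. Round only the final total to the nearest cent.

1997-01-01 to 1997-05-15: 135 days at 1.8% → £373,000 × 1.8% × 135/365 = £2,483.2603
1997-05-16 to 1997-12-31: 230 days at 3.55% → £373,000 × 3.55% × 230/365 = £8,343.9589
Total = £10,827.2192

£10,827.22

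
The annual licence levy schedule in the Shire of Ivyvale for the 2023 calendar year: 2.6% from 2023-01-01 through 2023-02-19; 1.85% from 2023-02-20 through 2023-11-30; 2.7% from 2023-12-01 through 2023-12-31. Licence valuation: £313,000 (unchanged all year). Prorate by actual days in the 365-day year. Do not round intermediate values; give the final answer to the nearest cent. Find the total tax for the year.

£6,338.04

2023-01-01 to 2023-02-19: 50 days at 2.6% → £313,000 × 2.6% × 50/365 = £1,114.7945
2023-02-20 to 2023-11-30: 284 days at 1.85% → £313,000 × 1.85% × 284/365 = £4,505.4849
2023-12-01 to 2023-12-31: 31 days at 2.7% → £313,000 × 2.7% × 31/365 = £717.7562
Total = £6,338.0356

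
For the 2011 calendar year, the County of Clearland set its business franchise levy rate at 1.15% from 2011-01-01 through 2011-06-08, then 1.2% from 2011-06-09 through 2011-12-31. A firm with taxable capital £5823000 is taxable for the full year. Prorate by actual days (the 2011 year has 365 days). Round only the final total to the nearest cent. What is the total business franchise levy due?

2011-01-01 to 2011-06-08: 159 days at 1.15% → £5823000 × 1.15% × 159/365 = £29170.8370
2011-06-09 to 2011-12-31: 206 days at 1.2% → £5823000 × 1.2% × 206/365 = £39436.8658
Total = £68607.7027

£68607.70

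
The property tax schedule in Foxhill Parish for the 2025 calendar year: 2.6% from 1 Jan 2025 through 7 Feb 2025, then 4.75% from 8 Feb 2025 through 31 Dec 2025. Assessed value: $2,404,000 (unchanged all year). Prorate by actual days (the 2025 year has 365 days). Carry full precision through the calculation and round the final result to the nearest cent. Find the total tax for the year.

1 Jan – 7 Feb 2025: 38 days at 2.6% → $2,404,000 × 2.6% × 38/365 = $6,507.2658
8 Feb – 31 Dec 2025: 327 days at 4.75% → $2,404,000 × 4.75% × 327/365 = $102,301.7260
Total = $108,808.9918

$108,808.99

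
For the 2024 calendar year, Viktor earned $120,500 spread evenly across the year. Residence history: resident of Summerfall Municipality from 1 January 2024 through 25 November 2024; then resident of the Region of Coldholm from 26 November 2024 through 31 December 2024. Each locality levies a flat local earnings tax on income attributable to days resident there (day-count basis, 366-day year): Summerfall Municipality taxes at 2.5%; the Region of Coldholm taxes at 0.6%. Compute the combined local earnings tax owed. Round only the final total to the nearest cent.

Summerfall Municipality, 1 January – 25 November 2024: 330 days → $120,500 × 2.5% × 330/366 = $2,716.1885
The Region of Coldholm, 26 November – 31 December 2024: 36 days → $120,500 × 0.6% × 36/366 = $71.1148
Total = $2,787.3033

$2,787.30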